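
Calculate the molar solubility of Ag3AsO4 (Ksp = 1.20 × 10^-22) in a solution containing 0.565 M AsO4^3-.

1.99e-8 M

Ag3AsO4(s) <=> 3 Ag^+(aq) + AsO4^3-(aq)
Ksp = [Ag^+]^3[AsO4^3-]
Let s be the molar solubility in this solution. [Ag^+] = 3s, [AsO4^3-] = 0.565 + s ≈ 0.565 (Ksp is small, so little additional dissolves).
Ksp ≈ (3s)^3 × 0.565
s = 1.99 x 10^-8 M
Check: s = 2.0 × 10^-8 ≪ 0.565, so the approximation is valid.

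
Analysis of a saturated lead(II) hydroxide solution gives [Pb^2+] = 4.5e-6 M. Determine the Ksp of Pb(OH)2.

Ksp ≈ 3.6e-16

Pb(OH)2(s) <=> Pb^2+ + 2 OH^-
Stoichiometry gives [OH^-] = (2/1)[Pb^2+] = 9.00 × 10^-6 M.
Ksp = [Pb^2+][OH^-]^2
Ksp = 4.5 × 10^-6 × (9.00 x 10^-6)^2 = 3.6 x 10^-16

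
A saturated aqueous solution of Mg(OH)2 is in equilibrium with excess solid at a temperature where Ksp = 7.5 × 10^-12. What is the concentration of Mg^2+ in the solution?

[Mg^2+] = 1.2 × 10^-4 M

Mg(OH)2(s) ⇌ Mg^2+(aq) + 2 OH^-(aq)
Ksp = [Mg^2+][OH^-]^2
Let s = molar solubility. Then [Mg^2+] = s and [OH^-] = 2s.
Ksp = s(2s)^2 = 4s^3
Solving, s = (7.5 × 10^-12/4)^(1/3) = 1.23 x 10^-4 M
[Mg^2+] = s = 1.2 x 10^-4 M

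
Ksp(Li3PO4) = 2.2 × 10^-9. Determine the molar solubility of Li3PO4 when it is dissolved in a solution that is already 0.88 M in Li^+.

Li3PO4(s) <=> 3 Li^+ + PO4^3-
Ksp = [Li^+]^3[PO4^3-]
Let s = moles of Li3PO4 that dissolve per litre. [Li^+] = 0.88 + 3s ≈ 0.88, [PO4^3-] = s (since the Li^+ already present dominates).
Ksp ≈ (0.88)^3 × s
s = 3.2 × 10^-9 M
Check: 3s = 9.7 × 10^-9 ≪ 0.88, so the approximation is valid.

3.2e-9 M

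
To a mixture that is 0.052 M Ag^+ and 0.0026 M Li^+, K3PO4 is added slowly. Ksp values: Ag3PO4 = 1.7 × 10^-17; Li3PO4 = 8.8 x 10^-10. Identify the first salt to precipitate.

Ag3PO4

Each salt begins to precipitate when Q = Ksp, i.e. when [PO4^3-] reaches its threshold.
For Ag3PO4: 1.7 × 10^-17 = (0.052)^3 × [PO4^3-]  ⇒  [PO4^3-] = 1.2 × 10^-13 M.
For Li3PO4: 8.8 x 10^-10 = (0.0026)^3 × [PO4^3-]  ⇒  [PO4^3-] = 5.0 × 10^-2 M.
The salt with the lower threshold [PO4^3-] precipitates first: Ag3PO4.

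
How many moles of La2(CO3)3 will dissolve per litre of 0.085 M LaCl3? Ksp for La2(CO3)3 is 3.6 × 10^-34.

1.2 x 10^-11 M

La2(CO3)3(s) <=> 2 La^3+(aq) + 3 CO3^2-(aq)
Ksp = [La^3+]^2[CO3^2-]^3
Let s be the molar solubility in this solution. [La^3+] = 0.085 + 2s ≈ 0.085, [CO3^2-] = 3s (Ksp is small, so little additional dissolves).
Ksp ≈ (0.085)^2 × (3s)^3
s = 1.2 x 10^-11 M
Check: 2s = 2.5 × 10^-11 ≪ 0.085, so the approximation is valid.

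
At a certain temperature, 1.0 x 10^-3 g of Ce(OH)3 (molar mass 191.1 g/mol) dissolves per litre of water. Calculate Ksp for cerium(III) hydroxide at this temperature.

Ksp = 2.0e-20

Molar solubility s = (1.0 × 10^-3 g/L) / (191.1 g/mol) = 5.23 x 10^-6 M.
Ce(OH)3(s) ⇌ Ce^3+ + 3 OH^-
With molar solubility s: [Ce^3+] = s, [OH^-] = 3s.
Ksp = [Ce^3+][OH^-]^3
Substituting: Ksp = s(3s)^3 = 27s^4
Ksp = 27 × (5.23 × 10^-6)^4 = 2.0 × 10^-20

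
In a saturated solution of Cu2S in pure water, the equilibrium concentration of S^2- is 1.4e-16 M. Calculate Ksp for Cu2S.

Cu2S(s) <=> 2 Cu^+(aq) + S^2-(aq)
Stoichiometry gives [Cu^+] = (2/1)[S^2-] = 2.80 x 10^-16 M.
Ksp = [Cu^+]^2[S^2-]
Ksp = (2.80 × 10^-16)^2 × 1.4 × 10^-16 = 1.1 × 10^-47

1.1 × 10^-47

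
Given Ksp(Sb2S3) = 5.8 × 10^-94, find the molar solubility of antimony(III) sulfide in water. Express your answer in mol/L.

Sb2S3(s) ⇌ 2 Sb^3+(aq) + 3 S^2-(aq)
Ksp = [Sb^3+]^2[S^2-]^3
For each mole of Sb2S3 that dissolves: [Sb^3+] = 2s, [S^2-] = 3s.
Substituting: Ksp = (2s)^2(3s)^3 = 108s^5
Solving, s = (5.8 × 10^-94/108)^(1/5) = 8.8 × 10^-20 M

8.8 × 10^-20 M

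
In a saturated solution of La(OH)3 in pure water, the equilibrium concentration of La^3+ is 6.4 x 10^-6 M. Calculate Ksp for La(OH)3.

La(OH)3(s) ⇌ La^3+ + 3 OH^-
Stoichiometry gives [OH^-] = (3/1)[La^3+] = 1.92 x 10^-5 M.
Ksp = [La^3+][OH^-]^3
Ksp = 6.4 × 10^-6 × (1.92 × 10^-5)^3 = 4.5 x 10^-20

Ksp = 4.5 × 10^-20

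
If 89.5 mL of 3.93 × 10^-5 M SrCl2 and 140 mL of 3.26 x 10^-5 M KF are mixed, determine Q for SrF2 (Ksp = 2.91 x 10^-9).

Q = 6.06e-15

Total volume = 89.5 + 140 = 229.5 mL.
[Sr^2+] = 3.93 × 10^-5 × (89.5/229.5) = 1.533 x 10^-5 M
[F^-] = 3.26 x 10^-5 × (140/229.5) = 1.989 × 10^-5 M
SrF2(s) ⇌ Sr^2+(aq) + 2 F^-(aq), so Q = [Sr^2+][F^-]^2
Q = (1.533 × 10^-5)(1.989 × 10^-5)^2 = 6.06 × 10^-15
Q < Ksp, so no precipitate of SrF2 forms.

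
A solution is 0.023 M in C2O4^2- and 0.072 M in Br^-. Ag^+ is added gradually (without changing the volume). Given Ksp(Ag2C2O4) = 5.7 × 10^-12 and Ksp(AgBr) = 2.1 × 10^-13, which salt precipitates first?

AgBr

Each salt begins to precipitate when Q = Ksp, i.e. when [Ag^+] reaches its threshold.
For Ag2C2O4: 5.7 × 10^-12 = 0.023 × [Ag^+]^2  ⇒  [Ag^+] = 1.6 × 10^-5 M.
For AgBr: 2.1 × 10^-13 = 0.072 × [Ag^+]  ⇒  [Ag^+] = 2.9 x 10^-12 M.
The salt with the lower threshold [Ag^+] precipitates first: AgBr.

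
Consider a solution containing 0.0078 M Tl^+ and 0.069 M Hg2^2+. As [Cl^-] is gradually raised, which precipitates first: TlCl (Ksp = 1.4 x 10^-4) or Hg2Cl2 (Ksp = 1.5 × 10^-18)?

Each salt begins to precipitate when Q = Ksp, i.e. when [Cl^-] reaches its threshold.
For TlCl: 1.4 x 10^-4 = 0.0078 × [Cl^-]  ⇒  [Cl^-] = 1.8 × 10^-2 M.
For Hg2Cl2: 1.5 × 10^-18 = 0.069 × [Cl^-]^2  ⇒  [Cl^-] = 4.7 x 10^-9 M.
The salt with the lower threshold [Cl^-] precipitates first: Hg2Cl2.

Hg2Cl2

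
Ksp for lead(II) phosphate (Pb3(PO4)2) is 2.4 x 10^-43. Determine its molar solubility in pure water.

Pb3(PO4)2(s) ⇌ 3 Pb^2+(aq) + 2 PO4^3-(aq)
Ksp = [Pb^2+]^3[PO4^3-]^2
With molar solubility s: [Pb^2+] = 3s, [PO4^3-] = 2s.
Ksp = (3s)^3(2s)^2 = 108s^5
Solving, s = (2.4 x 10^-43/108)^(1/5) = 1.2 x 10^-9 M

s = 1.2e-9 M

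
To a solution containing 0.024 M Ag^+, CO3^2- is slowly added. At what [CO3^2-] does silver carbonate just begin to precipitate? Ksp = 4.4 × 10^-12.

Ag2CO3(s) ⇌ 2 Ag^+ + CO3^2-
Ksp = [Ag^+]^2[CO3^2-]
Precipitation begins when Q = Ksp. With [Ag^+] = 0.024 M:
4.4 × 10^-12 = (0.024)^2 × [CO3^2-]
[CO3^2-] = (4.4 × 10^-12 / 5.76 × 10^-4) = 7.6 × 10^-9 M

7.6e-9 M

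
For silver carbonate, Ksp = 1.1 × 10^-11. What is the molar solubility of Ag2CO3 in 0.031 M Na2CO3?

Ag2CO3(s) <=> 2 Ag^+(aq) + CO3^2-(aq)
Ksp = [Ag^+]^2[CO3^2-]
Let s = moles of Ag2CO3 that dissolve per litre. [Ag^+] = 2s, [CO3^2-] = 0.031 + s ≈ 0.031 (since CO3^2- from Na2CO3 dominates).
Ksp ≈ (2s)^2 × 0.031
s = 9.4 × 10^-6 M
Check: s = 9.4 × 10^-6 ≪ 0.031, so the approximation is valid.

s ≈ 9.4e-6 M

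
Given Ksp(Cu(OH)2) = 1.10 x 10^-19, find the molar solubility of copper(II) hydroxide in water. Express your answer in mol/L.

Cu(OH)2(s) <=> Cu^2+ + 2 OH^-
Ksp = [Cu^2+][OH^-]^2
If s mol/L of Cu(OH)2 dissolves, [Cu^2+] = s and [OH^-] = 2s.
So Ksp = s × (2s)^2 = 4s^3
Solving, s = (1.10 x 10^-19/4)^(1/3) = 3.02 x 10^-7 M

s = 3.02 x 10^-7 M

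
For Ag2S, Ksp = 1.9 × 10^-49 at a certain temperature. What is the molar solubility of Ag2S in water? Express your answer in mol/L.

s = 3.6 x 10^-17 M

Ag2S(s) <=> 2 Ag^+ + S^2-
Ksp = [Ag^+]^2[S^2-]
Let s = molar solubility. Then [Ag^+] = 2s and [S^2-] = s.
Substituting: Ksp = (2s)^2s = 4s^3
s^3 = 1.9 × 10^-49 / 4, so s = 3.6 × 10^-17 M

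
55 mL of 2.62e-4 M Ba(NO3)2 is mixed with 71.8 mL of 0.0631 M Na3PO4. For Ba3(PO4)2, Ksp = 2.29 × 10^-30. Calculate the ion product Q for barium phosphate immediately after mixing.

Total volume = 55 + 71.8 = 126.8 mL.
[Ba^2+] = 2.62 × 10^-4 × (55/126.8) = 1.136 × 10^-4 M
[PO4^3-] = 6.31 × 10^-2 × (71.8/126.8) = 3.573 × 10^-2 M
Ba3(PO4)2(s) <=> 3 Ba^2+ + 2 PO4^3-, so Q = [Ba^2+]^3[PO4^3-]^2
Q = (1.136 × 10^-4)^3(3.573 x 10^-2)^2 = 1.87 x 10^-15
Q > Ksp, so Ba3(PO4)2 will precipitate.

Q ≈ 1.87e-15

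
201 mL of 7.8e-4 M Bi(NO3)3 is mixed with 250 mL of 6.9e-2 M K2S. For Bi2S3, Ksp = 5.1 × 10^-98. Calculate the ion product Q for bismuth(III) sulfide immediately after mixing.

Total volume = 201 + 250 = 451 mL.
[Bi^3+] = 7.8 x 10^-4 × (201/451) = 3.48 × 10^-4 M
[S^2-] = 6.9 × 10^-2 × (250/451) = 3.82 x 10^-2 M
Bi2S3(s) ⇌ 2 Bi^3+ + 3 S^2-, so Q = [Bi^3+]^2[S^2-]^3
Q = (3.48 x 10^-4)^2(3.82 x 10^-2)^3 = 6.8 × 10^-12
Q > Ksp, so Bi2S3 will precipitate.

Q = 6.8e-12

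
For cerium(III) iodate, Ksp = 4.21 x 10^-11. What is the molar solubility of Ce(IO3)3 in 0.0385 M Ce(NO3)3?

Ce(IO3)3(s) ⇌ Ce^3+(aq) + 3 IO3^-(aq)
Ksp = [Ce^3+][IO3^-]^3
Let s = moles of Ce(IO3)3 that dissolve per litre. [Ce^3+] = 0.0385 + s ≈ 0.0385, [IO3^-] = 3s (since Ce^3+ from Ce(NO3)3 dominates).
Ksp ≈ 0.0385 × (3s)^3
s = 3.43 x 10^-4 M
Check: s = 3.4 x 10^-4 ≪ 0.0385, so the approximation is valid.

3.43 × 10^-4 M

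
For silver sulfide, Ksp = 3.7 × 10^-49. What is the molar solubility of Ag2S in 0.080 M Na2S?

Ag2S(s) ⇌ 2 Ag^+ + S^2-
Ksp = [Ag^+]^2[S^2-]
Let s = moles of Ag2S that dissolve per litre. [Ag^+] = 2s, [S^2-] = 0.080 + s ≈ 0.080 (since S^2- from Na2S dominates).
Ksp ≈ (2s)^2 × 0.080
s = 1.1 x 10^-24 M
Check: s = 1.1 × 10^-24 ≪ 0.080, so the approximation is valid.

1.1e-24 M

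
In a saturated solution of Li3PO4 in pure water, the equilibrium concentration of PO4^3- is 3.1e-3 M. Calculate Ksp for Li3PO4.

Li3PO4(s) ⇌ 3 Li^+ + PO4^3-
Stoichiometry gives [Li^+] = (3/1)[PO4^3-] = 9.30 × 10^-3 M.
Ksp = [Li^+]^3[PO4^3-]
Ksp = (9.30 x 10^-3)^3 × 3.1 × 10^-3 = 2.5 × 10^-9

Ksp ≈ 2.5e-9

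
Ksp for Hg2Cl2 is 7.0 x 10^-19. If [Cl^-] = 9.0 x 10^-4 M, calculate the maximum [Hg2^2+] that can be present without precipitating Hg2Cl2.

Hg2Cl2(s) ⇌ Hg2^2+(aq) + 2 Cl^-(aq)
Ksp = [Hg2^2+][Cl^-]^2
Precipitation begins when Q = Ksp. With [Cl^-] = 9.0 x 10^-4 M:
7.0 x 10^-19 = (9.0 x 10^-4)^2 × [Hg2^2+]
[Hg2^2+] = (7.0 x 10^-19 / 8.10 × 10^-7) = 8.6 × 10^-13 M

[Hg2^2+] = 8.6 × 10^-13 M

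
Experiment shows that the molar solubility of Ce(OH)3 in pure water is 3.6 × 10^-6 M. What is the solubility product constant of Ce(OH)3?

Ksp = 4.5 × 10^-21

Ce(OH)3(s) ⇌ Ce^3+ + 3 OH^-
With molar solubility s: [Ce^3+] = s, [OH^-] = 3s.
Ksp = [Ce^3+][OH^-]^3
Ksp = s(3s)^3 = 27s^4
With s = 3.6 × 10^-6: Ksp = 4.5 x 10^-21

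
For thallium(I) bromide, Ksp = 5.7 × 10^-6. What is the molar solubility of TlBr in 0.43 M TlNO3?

s = 1.3 x 10^-5 M

TlBr(s) ⇌ Tl^+ + Br^-
Ksp = [Tl^+][Br^-]
Let s = moles of TlBr that dissolve per litre. [Tl^+] = 0.43 + s ≈ 0.43, [Br^-] = s (common-ion effect: Tl^+ is already 0.43 M).
Ksp ≈ 0.43 × s
s = 1.3 x 10^-5 M
Check: s = 1.3 × 10^-5 ≪ 0.43, so the approximation is valid.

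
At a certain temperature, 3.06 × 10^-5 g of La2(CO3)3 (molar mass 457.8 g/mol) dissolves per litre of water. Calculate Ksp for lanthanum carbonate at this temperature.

Molar solubility s = (3.06 × 10^-5 g/L) / (457.8 g/mol) = 6.684 × 10^-8 M.
La2(CO3)3(s) ⇌ 2 La^3+(aq) + 3 CO3^2-(aq)
For each mole of La2(CO3)3 that dissolves: [La^3+] = 2s, [CO3^2-] = 3s.
Ksp = [La^3+]^2[CO3^2-]^3
So Ksp = (2s)^2 × (3s)^3 = 108s^5
Ksp = 108 × (6.684 × 10^-8)^5 = 1.44 × 10^-34

Ksp = 1.44 x 10^-34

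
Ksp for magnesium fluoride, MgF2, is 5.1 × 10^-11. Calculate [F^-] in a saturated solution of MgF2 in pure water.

MgF2(s) ⇌ Mg^2+ + 2 F^-
Ksp = [Mg^2+][F^-]^2
With molar solubility s: [Mg^2+] = s, [F^-] = 2s.
Ksp = s(2s)^2 = 4s^3
s = (5.1 × 10^-11 / 4)^(1/3) = 2.34 × 10^-4 M
[F^-] = 2s = 4.7 × 10^-4 M

[F^-] ≈ 4.7 × 10^-4 M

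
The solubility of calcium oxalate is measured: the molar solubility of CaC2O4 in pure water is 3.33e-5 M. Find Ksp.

Ksp = 1.11e-9

CaC2O4(s) <=> Ca^2+ + C2O4^2-
Let s = molar solubility. Then [Ca^2+] = s and [C2O4^2-] = s.
Ksp = [Ca^2+][C2O4^2-]
Ksp = (s)(s) = s^2
With s = 3.33 x 10^-5: Ksp = 1.11 × 10^-9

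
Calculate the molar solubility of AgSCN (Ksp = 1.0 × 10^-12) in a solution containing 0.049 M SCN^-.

s ≈ 2.0 x 10^-11 M

AgSCN(s) ⇌ Ag^+(aq) + SCN^-(aq)
Ksp = [Ag^+][SCN^-]
Let s be the molar solubility in this solution. [Ag^+] = s, [SCN^-] = 0.049 + s ≈ 0.049 (Ksp is small, so little additional dissolves).
Ksp ≈ s × 0.049
s = 2.0 x 10^-11 M
Check: s = 2.0 x 10^-11 ≪ 0.049, so the approximation is valid.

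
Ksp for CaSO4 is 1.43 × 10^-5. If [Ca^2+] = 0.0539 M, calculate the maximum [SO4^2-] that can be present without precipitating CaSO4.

CaSO4(s) ⇌ Ca^2+ + SO4^2-
Ksp = [Ca^2+][SO4^2-]
Precipitation begins when Q = Ksp. With [Ca^2+] = 0.0539 M:
1.43 × 10^-5 = (0.0539) × [SO4^2-]
[SO4^2-] = (1.43 × 10^-5 / 5.39 × 10^-2) = 2.65 x 10^-4 M

[SO4^2-] ≈ 2.65e-4 M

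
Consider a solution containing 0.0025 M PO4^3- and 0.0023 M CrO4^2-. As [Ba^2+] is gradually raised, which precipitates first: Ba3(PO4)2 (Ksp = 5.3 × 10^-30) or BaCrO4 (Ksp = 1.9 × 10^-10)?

Ba3(PO4)2

Each salt begins to precipitate when Q = Ksp, i.e. when [Ba^2+] reaches its threshold.
For Ba3(PO4)2: 5.3 × 10^-30 = (0.0025)^2 × [Ba^2+]^3  ⇒  [Ba^2+] = 9.5 × 10^-9 M.
For BaCrO4: 1.9 × 10^-10 = 0.0023 × [Ba^2+]  ⇒  [Ba^2+] = 8.3 × 10^-8 M.
The salt with the lower threshold [Ba^2+] precipitates first: Ba3(PO4)2.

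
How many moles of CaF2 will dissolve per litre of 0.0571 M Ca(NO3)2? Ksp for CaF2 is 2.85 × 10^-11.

CaF2(s) <=> Ca^2+(aq) + 2 F^-(aq)
Ksp = [Ca^2+][F^-]^2
Let s be the molar solubility in this solution. [Ca^2+] = 0.0571 + s ≈ 0.0571, [F^-] = 2s (Ksp is small, so little additional dissolves).
Ksp ≈ 0.0571 × (2s)^2
s = 1.12 x 10^-5 M
Check: s = 1.1 × 10^-5 ≪ 0.0571, so the approximation is valid.

s ≈ 1.12e-5 M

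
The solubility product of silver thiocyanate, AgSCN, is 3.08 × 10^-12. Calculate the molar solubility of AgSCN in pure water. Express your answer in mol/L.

AgSCN(s) <=> Ag^+(aq) + SCN^-(aq)
Ksp = [Ag^+][SCN^-]
With molar solubility s: [Ag^+] = s, [SCN^-] = s.
Ksp = (s)(s) = s^2
s = (3.08 × 10^-12)^(1/2) = 1.75 x 10^-6 M

1.75 x 10^-6 M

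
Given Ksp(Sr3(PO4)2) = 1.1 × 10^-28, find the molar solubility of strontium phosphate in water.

s = 1.0 × 10^-6 M

Sr3(PO4)2(s) ⇌ 3 Sr^2+(aq) + 2 PO4^3-(aq)
Ksp = [Sr^2+]^3[PO4^3-]^2
If s mol/L of Sr3(PO4)2 dissolves, [Sr^2+] = 3s and [PO4^3-] = 2s.
So Ksp = (3s)^3 × (2s)^2 = 108s^5
s = (1.1 × 10^-28 / 108)^(1/5) = 1.0 × 10^-6 M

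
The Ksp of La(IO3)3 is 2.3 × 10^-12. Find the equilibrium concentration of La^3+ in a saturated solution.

[La^3+] ≈ 5.4 × 10^-4 M

La(IO3)3(s) ⇌ La^3+(aq) + 3 IO3^-(aq)
Ksp = [La^3+][IO3^-]^3
With molar solubility s: [La^3+] = s, [IO3^-] = 3s.
So Ksp = s × (3s)^3 = 27s^4
s = (2.3 × 10^-12 / 27)^(1/4) = 5.40 × 10^-4 M
[La^3+] = s = 5.4 × 10^-4 M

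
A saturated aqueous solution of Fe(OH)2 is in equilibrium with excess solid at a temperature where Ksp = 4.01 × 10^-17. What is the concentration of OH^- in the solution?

[OH^-] = 4.31 × 10^-6 M

Fe(OH)2(s) <=> Fe^2+(aq) + 2 OH^-(aq)
Ksp = [Fe^2+][OH^-]^2
Let s = molar solubility. Then [Fe^2+] = s and [OH^-] = 2s.
Ksp = s(2s)^2 = 4s^3
s = (4.01 × 10^-17 / 4)^(1/3) = 2.156 × 10^-6 M
[OH^-] = 2s = 4.31 × 10^-6 M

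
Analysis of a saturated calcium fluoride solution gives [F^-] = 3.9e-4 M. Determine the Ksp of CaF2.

CaF2(s) ⇌ Ca^2+ + 2 F^-
Stoichiometry gives [Ca^2+] = (1/2)[F^-] = 1.95 × 10^-4 M.
Ksp = [Ca^2+][F^-]^2
Ksp = 1.95 × 10^-4 × (3.9 × 10^-4)^2 = 3.0 x 10^-11

Ksp ≈ 3.0 × 10^-11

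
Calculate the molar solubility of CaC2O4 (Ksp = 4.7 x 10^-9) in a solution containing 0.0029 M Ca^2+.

1.6 × 10^-6 M

CaC2O4(s) <=> Ca^2+(aq) + C2O4^2-(aq)
Ksp = [Ca^2+][C2O4^2-]
Let s be the molar solubility in this solution. [Ca^2+] = 0.0029 + s ≈ 0.0029, [C2O4^2-] = s (since the Ca^2+ already present dominates).
Ksp ≈ 0.0029 × s
s = 1.6 × 10^-6 M
Check: s = 1.6 x 10^-6 ≪ 0.0029, so the approximation is valid.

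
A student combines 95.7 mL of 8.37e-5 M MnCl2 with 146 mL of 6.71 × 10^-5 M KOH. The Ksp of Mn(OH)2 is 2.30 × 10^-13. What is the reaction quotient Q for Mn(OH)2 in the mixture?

Total volume = 95.7 + 146 = 241.7 mL.
[Mn^2+] = 8.37 × 10^-5 × (95.7/241.7) = 3.314 × 10^-5 M
[OH^-] = 6.71 x 10^-5 × (146/241.7) = 4.053 x 10^-5 M
Mn(OH)2(s) <=> Mn^2+ + 2 OH^-, so Q = [Mn^2+][OH^-]^2
Q = (3.314 × 10^-5)(4.053 x 10^-5)^2 = 5.44 × 10^-14
Q < Ksp, so no precipitate of Mn(OH)2 forms.

5.44 × 10^-14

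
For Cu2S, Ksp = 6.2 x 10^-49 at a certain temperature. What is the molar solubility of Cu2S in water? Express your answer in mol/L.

Cu2S(s) <=> 2 Cu^+ + S^2-
Ksp = [Cu^+]^2[S^2-]
Let s = molar solubility. Then [Cu^+] = 2s and [S^2-] = s.
Substituting: Ksp = (2s)^2s = 4s^3
s^3 = 6.2 x 10^-49 / 4, so s = 5.4 x 10^-17 M

s = 5.4 × 10^-17 M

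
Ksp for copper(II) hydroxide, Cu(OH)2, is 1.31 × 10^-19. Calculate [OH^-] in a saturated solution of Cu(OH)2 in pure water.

[OH^-] = 6.40e-7 M

Cu(OH)2(s) ⇌ Cu^2+ + 2 OH^-
Ksp = [Cu^2+][OH^-]^2
Let s = molar solubility. Then [Cu^2+] = s and [OH^-] = 2s.
So Ksp = s × (2s)^2 = 4s^3
s^3 = 1.31 × 10^-19 / 4, so s = 3.199 × 10^-7 M
[OH^-] = 2s = 6.40 × 10^-7 M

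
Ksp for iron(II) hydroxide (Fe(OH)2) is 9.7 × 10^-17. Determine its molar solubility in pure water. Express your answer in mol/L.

s ≈ 2.9e-6 M

Fe(OH)2(s) <=> Fe^2+ + 2 OH^-
Ksp = [Fe^2+][OH^-]^2
For each mole of Fe(OH)2 that dissolves: [Fe^2+] = s, [OH^-] = 2s.
Substituting: Ksp = s(2s)^2 = 4s^3
Solving, s = (9.7 × 10^-17/4)^(1/3) = 2.9 x 10^-6 M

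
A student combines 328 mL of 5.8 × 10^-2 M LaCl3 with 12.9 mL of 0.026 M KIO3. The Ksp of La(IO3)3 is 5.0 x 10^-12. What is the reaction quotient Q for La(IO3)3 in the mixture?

Q = 5.3 x 10^-11

Total volume = 328 + 12.9 = 340.9 mL.
[La^3+] = 5.8 x 10^-2 × (328/340.9) = 5.58 × 10^-2 M
[IO3^-] = 2.6 × 10^-2 × (12.9/340.9) = 9.84 × 10^-4 M
La(IO3)3(s) <=> La^3+ + 3 IO3^-, so Q = [La^3+][IO3^-]^3
Q = (5.58 x 10^-2)(9.84 x 10^-4)^3 = 5.3 × 10^-11
Q > Ksp, so La(IO3)3 will precipitate.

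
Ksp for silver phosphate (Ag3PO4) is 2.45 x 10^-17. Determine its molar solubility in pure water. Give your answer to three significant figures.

Ag3PO4(s) ⇌ 3 Ag^+ + PO4^3-
Ksp = [Ag^+]^3[PO4^3-]
If s mol/L of Ag3PO4 dissolves, [Ag^+] = 3s and [PO4^3-] = s.
Substituting: Ksp = (3s)^3s = 27s^4
s = (2.45 x 10^-17 / 27)^(1/4) = 3.09 × 10^-5 M

s ≈ 3.09 × 10^-5 M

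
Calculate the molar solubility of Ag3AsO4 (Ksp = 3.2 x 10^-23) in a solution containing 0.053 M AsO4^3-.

s = 2.8 × 10^-8 M

Ag3AsO4(s) <=> 3 Ag^+(aq) + AsO4^3-(aq)
Ksp = [Ag^+]^3[AsO4^3-]
If s mol/L dissolves here, [Ag^+] = 3s, [AsO4^3-] = 0.053 + s ≈ 0.053 (Ksp is small, so little additional dissolves).
Ksp ≈ (3s)^3 × 0.053
s = 2.8 x 10^-8 M
Check: s = 2.8 x 10^-8 ≪ 0.053, so the approximation is valid.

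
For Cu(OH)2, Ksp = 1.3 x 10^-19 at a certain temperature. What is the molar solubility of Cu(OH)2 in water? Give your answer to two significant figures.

Cu(OH)2(s) ⇌ Cu^2+(aq) + 2 OH^-(aq)
Ksp = [Cu^2+][OH^-]^2
If s mol/L of Cu(OH)2 dissolves, [Cu^2+] = s and [OH^-] = 2s.
Ksp = s(2s)^2 = 4s^3
Solving, s = (1.3 x 10^-19/4)^(1/3) = 3.2 × 10^-7 M

s = 3.2 × 10^-7 M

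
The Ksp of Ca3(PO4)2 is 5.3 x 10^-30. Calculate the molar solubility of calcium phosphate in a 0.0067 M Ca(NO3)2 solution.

s ≈ 2.1e-12 M

Ca3(PO4)2(s) <=> 3 Ca^2+ + 2 PO4^3-
Ksp = [Ca^2+]^3[PO4^3-]^2
If s mol/L dissolves here, [Ca^2+] = 0.0067 + 3s ≈ 0.0067, [PO4^3-] = 2s (common-ion effect: Ca^2+ is already 0.0067 M).
Ksp ≈ (0.0067)^3 × (2s)^2
s = 2.1 × 10^-12 M
Check: 3s = 6.3 × 10^-12 ≪ 0.0067, so the approximation is valid.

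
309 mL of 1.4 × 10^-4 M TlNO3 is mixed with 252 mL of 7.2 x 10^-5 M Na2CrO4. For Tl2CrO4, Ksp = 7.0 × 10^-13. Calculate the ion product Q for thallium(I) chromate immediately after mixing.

Total volume = 309 + 252 = 561 mL.
[Tl^+] = 1.4 × 10^-4 × (309/561) = 7.71 × 10^-5 M
[CrO4^2-] = 7.2 × 10^-5 × (252/561) = 3.23 x 10^-5 M
Tl2CrO4(s) ⇌ 2 Tl^+ + CrO4^2-, so Q = [Tl^+]^2[CrO4^2-]
Q = (7.71 × 10^-5)^2(3.23 x 10^-5) = 1.9 x 10^-13
Q < Ksp, so no precipitate of Tl2CrO4 forms.

Q ≈ 1.9 x 10^-13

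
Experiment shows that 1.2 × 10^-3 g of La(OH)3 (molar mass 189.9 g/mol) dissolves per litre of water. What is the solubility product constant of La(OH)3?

4.3 x 10^-20

Molar solubility s = (1.2 x 10^-3 g/L) / (189.9 g/mol) = 6.32 × 10^-6 M.
La(OH)3(s) ⇌ La^3+(aq) + 3 OH^-(aq)
With molar solubility s: [La^3+] = s, [OH^-] = 3s.
Ksp = [La^3+][OH^-]^3
Substituting: Ksp = s(3s)^3 = 27s^4
Ksp = 27 × (6.32 x 10^-6)^4 = 4.3 × 10^-20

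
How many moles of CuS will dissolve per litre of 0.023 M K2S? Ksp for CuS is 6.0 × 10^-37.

CuS(s) <=> Cu^2+(aq) + S^2-(aq)
Ksp = [Cu^2+][S^2-]
Let s = moles of CuS that dissolve per litre. [Cu^2+] = s, [S^2-] = 0.023 + s ≈ 0.023 (since S^2- from K2S dominates).
Ksp ≈ s × 0.023
s = 2.6 × 10^-35 M
Check: s = 2.6 × 10^-35 ≪ 0.023, so the approximation is valid.

s ≈ 2.6 × 10^-35 M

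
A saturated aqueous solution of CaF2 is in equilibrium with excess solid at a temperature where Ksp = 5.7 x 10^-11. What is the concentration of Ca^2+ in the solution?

CaF2(s) ⇌ Ca^2+(aq) + 2 F^-(aq)
Ksp = [Ca^2+][F^-]^2
If s mol/L of CaF2 dissolves, [Ca^2+] = s and [F^-] = 2s.
Substituting: Ksp = s(2s)^2 = 4s^3
s^3 = 5.7 x 10^-11 / 4, so s = 2.42 x 10^-4 M
[Ca^2+] = s = 2.4 x 10^-4 M

[Ca^2+] = 2.4 × 10^-4 M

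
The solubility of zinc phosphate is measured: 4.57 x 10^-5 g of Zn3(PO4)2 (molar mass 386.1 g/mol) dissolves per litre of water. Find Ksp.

2.51 × 10^-33

Molar solubility s = (4.57 × 10^-5 g/L) / (386.1 g/mol) = 1.184 x 10^-7 M.
Zn3(PO4)2(s) <=> 3 Zn^2+ + 2 PO4^3-
For each mole of Zn3(PO4)2 that dissolves: [Zn^2+] = 3s, [PO4^3-] = 2s.
Ksp = [Zn^2+]^3[PO4^3-]^2
Ksp = (3s)^3(2s)^2 = 108s^5
With s = 1.184 × 10^-7: Ksp = 2.51 × 10^-33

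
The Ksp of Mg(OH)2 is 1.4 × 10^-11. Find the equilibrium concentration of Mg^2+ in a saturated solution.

Mg(OH)2(s) <=> Mg^2+ + 2 OH^-
Ksp = [Mg^2+][OH^-]^2
With molar solubility s: [Mg^2+] = s, [OH^-] = 2s.
So Ksp = s × (2s)^2 = 4s^3
s = (1.4 × 10^-11 / 4)^(1/3) = 1.52 × 10^-4 M
[Mg^2+] = s = 1.5 x 10^-4 M

[Mg^2+] = 1.5 × 10^-4 M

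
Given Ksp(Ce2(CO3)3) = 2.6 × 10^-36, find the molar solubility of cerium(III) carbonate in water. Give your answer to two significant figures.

Ce2(CO3)3(s) <=> 2 Ce^3+ + 3 CO3^2-
Ksp = [Ce^3+]^2[CO3^2-]^3
For each mole of Ce2(CO3)3 that dissolves: [Ce^3+] = 2s, [CO3^2-] = 3s.
Ksp = (2s)^2(3s)^3 = 108s^5
s = (2.6 × 10^-36 / 108)^(1/5) = 3.0 × 10^-8 M

s ≈ 3.0e-8 M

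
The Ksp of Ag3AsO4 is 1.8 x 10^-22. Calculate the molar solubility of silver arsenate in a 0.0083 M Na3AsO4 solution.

Ag3AsO4(s) <=> 3 Ag^+(aq) + AsO4^3-(aq)
Ksp = [Ag^+]^3[AsO4^3-]
If s mol/L dissolves here, [Ag^+] = 3s, [AsO4^3-] = 0.0083 + s ≈ 0.0083 (since AsO4^3- from Na3AsO4 dominates).
Ksp ≈ (3s)^3 × 0.0083
s = 9.3 x 10^-8 M
Check: s = 9.3 × 10^-8 ≪ 0.0083, so the approximation is valid.

s ≈ 9.3 × 10^-8 M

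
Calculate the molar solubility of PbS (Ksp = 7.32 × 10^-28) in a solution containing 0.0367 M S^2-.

s = 1.99 x 10^-26 M

PbS(s) ⇌ Pb^2+(aq) + S^2-(aq)
Ksp = [Pb^2+][S^2-]
Let s = moles of PbS that dissolve per litre. [Pb^2+] = s, [S^2-] = 0.0367 + s ≈ 0.0367 (Ksp is small, so little additional dissolves).
Ksp ≈ s × 0.0367
s = 1.99 x 10^-26 M
Check: s = 2.0 × 10^-26 ≪ 0.0367, so the approximation is valid.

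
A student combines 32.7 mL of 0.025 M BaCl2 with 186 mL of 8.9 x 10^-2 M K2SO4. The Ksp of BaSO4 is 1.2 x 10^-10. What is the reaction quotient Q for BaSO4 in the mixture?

Q ≈ 2.8e-4

Total volume = 32.7 + 186 = 218.7 mL.
[Ba^2+] = 2.5 x 10^-2 × (32.7/218.7) = 3.74 × 10^-3 M
[SO4^2-] = 8.9 × 10^-2 × (186/218.7) = 7.57 × 10^-2 M
BaSO4(s) ⇌ Ba^2+(aq) + SO4^2-(aq), so Q = [Ba^2+][SO4^2-]
Q = (3.74 × 10^-3)(7.57 × 10^-2) = 2.8 × 10^-4
Q > Ksp, so BaSO4 will precipitate.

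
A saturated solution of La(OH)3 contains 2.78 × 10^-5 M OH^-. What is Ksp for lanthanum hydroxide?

La(OH)3(s) <=> La^3+ + 3 OH^-
Stoichiometry gives [La^3+] = (1/3)[OH^-] = 9.267 x 10^-6 M.
Ksp = [La^3+][OH^-]^3
Ksp = 9.267 × 10^-6 × (2.78 × 10^-5)^3 = 1.99 x 10^-19

Ksp ≈ 1.99 × 10^-19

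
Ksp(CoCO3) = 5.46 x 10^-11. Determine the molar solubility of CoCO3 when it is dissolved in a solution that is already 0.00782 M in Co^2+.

6.98e-9 M

CoCO3(s) ⇌ Co^2+ + CO3^2-
Ksp = [Co^2+][CO3^2-]
If s mol/L dissolves here, [Co^2+] = 0.00782 + s ≈ 0.00782, [CO3^2-] = s (Ksp is small, so little additional dissolves).
Ksp ≈ 0.00782 × s
s = 6.98 × 10^-9 M
Check: s = 7.0 × 10^-9 ≪ 0.00782, so the approximation is valid.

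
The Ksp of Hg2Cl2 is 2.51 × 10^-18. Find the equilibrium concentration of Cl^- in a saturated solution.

[Cl^-] = 1.71 x 10^-6 M

Hg2Cl2(s) <=> Hg2^2+ + 2 Cl^-
Ksp = [Hg2^2+][Cl^-]^2
If s mol/L of Hg2Cl2 dissolves, [Hg2^2+] = s and [Cl^-] = 2s.
So Ksp = s × (2s)^2 = 4s^3
s^3 = 2.51 × 10^-18 / 4, so s = 8.561 × 10^-7 M
[Cl^-] = 2s = 1.71 × 10^-6 M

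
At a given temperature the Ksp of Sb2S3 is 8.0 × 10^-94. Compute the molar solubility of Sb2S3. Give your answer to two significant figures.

s = 9.4 x 10^-20 M

Sb2S3(s) ⇌ 2 Sb^3+(aq) + 3 S^2-(aq)
Ksp = [Sb^3+]^2[S^2-]^3
If s mol/L of Sb2S3 dissolves, [Sb^3+] = 2s and [S^2-] = 3s.
Substituting: Ksp = (2s)^2(3s)^3 = 108s^5
Solving, s = (8.0 × 10^-94/108)^(1/5) = 9.4 × 10^-20 M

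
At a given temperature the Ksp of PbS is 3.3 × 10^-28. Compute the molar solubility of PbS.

1.8 × 10^-14 M

PbS(s) ⇌ Pb^2+ + S^2-
Ksp = [Pb^2+][S^2-]
With molar solubility s: [Pb^2+] = s, [S^2-] = s.
Ksp = s^2
s = (3.3 × 10^-28)^(1/2) = 1.8 × 10^-14 M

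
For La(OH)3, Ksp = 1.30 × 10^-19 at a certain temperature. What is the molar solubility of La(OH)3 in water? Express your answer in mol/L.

La(OH)3(s) <=> La^3+ + 3 OH^-
Ksp = [La^3+][OH^-]^3
If s mol/L of La(OH)3 dissolves, [La^3+] = s and [OH^-] = 3s.
Ksp = s(3s)^3 = 27s^4
s = (1.30 × 10^-19 / 27)^(1/4) = 8.33 x 10^-6 M

8.33 × 10^-6 M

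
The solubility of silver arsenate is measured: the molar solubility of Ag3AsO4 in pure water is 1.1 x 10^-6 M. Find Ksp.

Ag3AsO4(s) <=> 3 Ag^+ + AsO4^3-
If s mol/L of Ag3AsO4 dissolves, [Ag^+] = 3s and [AsO4^3-] = s.
Ksp = [Ag^+]^3[AsO4^3-]
Substituting: Ksp = (3s)^3s = 27s^4
With s = 1.1 x 10^-6: Ksp = 4.0 × 10^-23

4.0e-23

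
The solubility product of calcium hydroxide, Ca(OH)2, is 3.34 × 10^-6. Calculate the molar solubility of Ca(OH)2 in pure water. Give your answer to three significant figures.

s = 9.42 × 10^-3 M

Ca(OH)2(s) <=> Ca^2+(aq) + 2 OH^-(aq)
Ksp = [Ca^2+][OH^-]^2
Let s = molar solubility. Then [Ca^2+] = s and [OH^-] = 2s.
Ksp = s(2s)^2 = 4s^3
s = (3.34 × 10^-6 / 4)^(1/3) = 9.42 × 10^-3 M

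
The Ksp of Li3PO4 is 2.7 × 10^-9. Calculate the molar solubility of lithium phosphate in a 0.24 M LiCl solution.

2.0 x 10^-7 M

Li3PO4(s) ⇌ 3 Li^+ + PO4^3-
Ksp = [Li^+]^3[PO4^3-]
Let s be the molar solubility in this solution. [Li^+] = 0.24 + 3s ≈ 0.24, [PO4^3-] = s (since Li^+ from LiCl dominates).
Ksp ≈ (0.24)^3 × s
s = 2.0 × 10^-7 M
Check: 3s = 5.9 x 10^-7 ≪ 0.24, so the approximation is valid.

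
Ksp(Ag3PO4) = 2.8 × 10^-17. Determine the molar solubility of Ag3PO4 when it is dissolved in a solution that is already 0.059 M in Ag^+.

Ag3PO4(s) ⇌ 3 Ag^+(aq) + PO4^3-(aq)
Ksp = [Ag^+]^3[PO4^3-]
Let s be the molar solubility in this solution. [Ag^+] = 0.059 + 3s ≈ 0.059, [PO4^3-] = s (since the Ag^+ already present dominates).
Ksp ≈ (0.059)^3 × s
s = 1.4 × 10^-13 M
Check: 3s = 4.1 × 10^-13 ≪ 0.059, so the approximation is valid.

1.4 × 10^-13 M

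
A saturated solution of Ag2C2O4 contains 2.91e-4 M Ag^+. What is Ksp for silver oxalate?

Ag2C2O4(s) ⇌ 2 Ag^+(aq) + C2O4^2-(aq)
Stoichiometry gives [C2O4^2-] = (1/2)[Ag^+] = 1.455 x 10^-4 M.
Ksp = [Ag^+]^2[C2O4^2-]
Ksp = (2.91 x 10^-4)^2 × 1.455 × 10^-4 = 1.23 × 10^-11

Ksp ≈ 1.23 x 10^-11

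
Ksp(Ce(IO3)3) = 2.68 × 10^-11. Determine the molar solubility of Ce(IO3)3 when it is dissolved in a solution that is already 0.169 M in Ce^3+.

s ≈ 1.80 × 10^-4 M

Ce(IO3)3(s) <=> Ce^3+ + 3 IO3^-
Ksp = [Ce^3+][IO3^-]^3
If s mol/L dissolves here, [Ce^3+] = 0.169 + s ≈ 0.169, [IO3^-] = 3s (common-ion effect: Ce^3+ is already 0.169 M).
Ksp ≈ 0.169 × (3s)^3
s = 1.80 x 10^-4 M
Check: s = 1.8 x 10^-4 ≪ 0.169, so the approximation is valid.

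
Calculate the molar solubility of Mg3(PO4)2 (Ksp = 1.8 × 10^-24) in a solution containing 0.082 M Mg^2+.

2.9e-11 M

Mg3(PO4)2(s) ⇌ 3 Mg^2+(aq) + 2 PO4^3-(aq)
Ksp = [Mg^2+]^3[PO4^3-]^2
Let s be the molar solubility in this solution. [Mg^2+] = 0.082 + 3s ≈ 0.082, [PO4^3-] = 2s (Ksp is small, so little additional dissolves).
Ksp ≈ (0.082)^3 × (2s)^2
s = 2.9 x 10^-11 M
Check: 3s = 8.6 × 10^-11 ≪ 0.082, so the approximation is valid.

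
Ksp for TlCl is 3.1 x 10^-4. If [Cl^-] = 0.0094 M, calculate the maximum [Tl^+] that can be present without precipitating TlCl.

3.3 × 10^-2 M

TlCl(s) ⇌ Tl^+(aq) + Cl^-(aq)
Ksp = [Tl^+][Cl^-]
Precipitation begins when Q = Ksp. With [Cl^-] = 0.0094 M:
3.1 x 10^-4 = (0.0094) × [Tl^+]
[Tl^+] = (3.1 x 10^-4 / 9.4 × 10^-3) = 3.3 × 10^-2 M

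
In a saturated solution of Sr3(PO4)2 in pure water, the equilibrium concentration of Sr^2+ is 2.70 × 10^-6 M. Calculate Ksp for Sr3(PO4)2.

Sr3(PO4)2(s) ⇌ 3 Sr^2+(aq) + 2 PO4^3-(aq)
Stoichiometry gives [PO4^3-] = (2/3)[Sr^2+] = 1.800 × 10^-6 M.
Ksp = [Sr^2+]^3[PO4^3-]^2
Ksp = (2.70 × 10^-6)^3 × (1.800 x 10^-6)^2 = 6.38 × 10^-29

Ksp ≈ 6.38 × 10^-29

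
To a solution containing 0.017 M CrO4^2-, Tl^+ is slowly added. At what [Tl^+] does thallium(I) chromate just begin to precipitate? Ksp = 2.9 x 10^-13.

Tl2CrO4(s) <=> 2 Tl^+ + CrO4^2-
Ksp = [Tl^+]^2[CrO4^2-]
Precipitation begins when Q = Ksp. With [CrO4^2-] = 0.017 M:
2.9 x 10^-13 = (0.017) × [Tl^+]^2
[Tl^+] = (2.9 x 10^-13 / 1.7 × 10^-2)^(1/2) = 4.1 x 10^-6 M

4.1 × 10^-6 M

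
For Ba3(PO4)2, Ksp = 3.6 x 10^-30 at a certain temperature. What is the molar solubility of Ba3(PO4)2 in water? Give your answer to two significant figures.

5.1e-7 M

Ba3(PO4)2(s) ⇌ 3 Ba^2+ + 2 PO4^3-
Ksp = [Ba^2+]^3[PO4^3-]^2
If s mol/L of Ba3(PO4)2 dissolves, [Ba^2+] = 3s and [PO4^3-] = 2s.
Substituting: Ksp = (3s)^3(2s)^2 = 108s^5
s^5 = 3.6 x 10^-30 / 108, so s = 5.1 x 10^-7 M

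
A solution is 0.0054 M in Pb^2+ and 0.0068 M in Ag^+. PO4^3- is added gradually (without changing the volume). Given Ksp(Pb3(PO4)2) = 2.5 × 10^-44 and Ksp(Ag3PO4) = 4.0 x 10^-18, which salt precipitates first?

Precipitation of each salt starts when its ion product equals its Ksp.
For Pb3(PO4)2: 2.5 × 10^-44 = (0.0054)^3 × [PO4^3-]^2  ⇒  [PO4^3-] = 4.0 x 10^-19 M.
For Ag3PO4: 4.0 x 10^-18 = (0.0068)^3 × [PO4^3-]  ⇒  [PO4^3-] = 1.3 × 10^-11 M.
The salt with the lower threshold [PO4^3-] precipitates first: Pb3(PO4)2.

Pb3(PO4)2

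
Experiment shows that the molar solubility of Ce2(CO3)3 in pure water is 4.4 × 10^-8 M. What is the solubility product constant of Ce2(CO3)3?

Ksp ≈ 1.8e-35

Ce2(CO3)3(s) <=> 2 Ce^3+ + 3 CO3^2-
For each mole of Ce2(CO3)3 that dissolves: [Ce^3+] = 2s, [CO3^2-] = 3s.
Ksp = [Ce^3+]^2[CO3^2-]^3
Substituting: Ksp = (2s)^2(3s)^3 = 108s^5
Ksp = 108 × (4.4 × 10^-8)^5 = 1.8 x 10^-35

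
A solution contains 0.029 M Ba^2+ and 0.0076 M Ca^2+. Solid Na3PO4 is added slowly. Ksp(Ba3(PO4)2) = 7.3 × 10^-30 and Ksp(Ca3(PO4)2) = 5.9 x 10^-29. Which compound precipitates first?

Ba3(PO4)2

Precipitation of each salt starts when its ion product equals its Ksp.
For Ba3(PO4)2: 7.3 × 10^-30 = (0.029)^3 × [PO4^3-]^2  ⇒  [PO4^3-] = 5.5 × 10^-13 M.
For Ca3(PO4)2: 5.9 x 10^-29 = (0.0076)^3 × [PO4^3-]^2  ⇒  [PO4^3-] = 1.2 x 10^-11 M.
The salt with the lower threshold [PO4^3-] precipitates first: Ba3(PO4)2.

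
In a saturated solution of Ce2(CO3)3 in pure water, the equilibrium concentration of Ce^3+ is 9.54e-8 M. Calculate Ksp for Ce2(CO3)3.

2.67e-35

Ce2(CO3)3(s) <=> 2 Ce^3+ + 3 CO3^2-
Stoichiometry gives [CO3^2-] = (3/2)[Ce^3+] = 1.431 × 10^-7 M.
Ksp = [Ce^3+]^2[CO3^2-]^3
Ksp = (9.54 × 10^-8)^2 × (1.431 × 10^-7)^3 = 2.67 × 10^-35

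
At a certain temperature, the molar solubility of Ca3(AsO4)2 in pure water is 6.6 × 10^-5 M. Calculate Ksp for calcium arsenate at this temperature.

Ksp ≈ 1.4e-19

Ca3(AsO4)2(s) ⇌ 3 Ca^2+ + 2 AsO4^3-
Let s = molar solubility. Then [Ca^2+] = 3s and [AsO4^3-] = 2s.
Ksp = [Ca^2+]^3[AsO4^3-]^2
Ksp = (3s)^3(2s)^2 = 108s^5
Ksp = 108 × (6.6 × 10^-5)^5 = 1.4 × 10^-19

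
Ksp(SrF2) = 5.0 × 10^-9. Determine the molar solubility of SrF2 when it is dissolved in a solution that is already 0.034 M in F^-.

s ≈ 4.3e-6 M

SrF2(s) ⇌ Sr^2+(aq) + 2 F^-(aq)
Ksp = [Sr^2+][F^-]^2
If s mol/L dissolves here, [Sr^2+] = s, [F^-] = 0.034 + 2s ≈ 0.034 (Ksp is small, so little additional dissolves).
Ksp ≈ s × (0.034)^2
s = 4.3 x 10^-6 M
Check: 2s = 8.7 × 10^-6 ≪ 0.034, so the approximation is valid.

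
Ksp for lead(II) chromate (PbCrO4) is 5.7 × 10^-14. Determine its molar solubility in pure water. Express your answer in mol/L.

PbCrO4(s) <=> Pb^2+ + CrO4^2-
Ksp = [Pb^2+][CrO4^2-]
If s mol/L of PbCrO4 dissolves, [Pb^2+] = s and [CrO4^2-] = s.
Ksp = s^2
s = √(5.7 × 10^-14) = 2.4 x 10^-7 M

s = 2.4 x 10^-7 M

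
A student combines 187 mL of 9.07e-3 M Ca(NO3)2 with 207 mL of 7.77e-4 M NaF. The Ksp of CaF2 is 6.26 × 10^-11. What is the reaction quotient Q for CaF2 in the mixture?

7.17 × 10^-10

Total volume = 187 + 207 = 394 mL.
[Ca^2+] = 9.07 × 10^-3 × (187/394) = 4.305 × 10^-3 M
[F^-] = 7.77 x 10^-4 × (207/394) = 4.082 x 10^-4 M
CaF2(s) ⇌ Ca^2+ + 2 F^-, so Q = [Ca^2+][F^-]^2
Q = (4.305 x 10^-3)(4.082 × 10^-4)^2 = 7.17 x 10^-10
Q > Ksp, so CaF2 will precipitate.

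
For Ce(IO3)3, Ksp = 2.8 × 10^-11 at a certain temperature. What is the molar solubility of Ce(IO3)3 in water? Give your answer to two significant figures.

Ce(IO3)3(s) <=> Ce^3+ + 3 IO3^-
Ksp = [Ce^3+][IO3^-]^3
For each mole of Ce(IO3)3 that dissolves: [Ce^3+] = s, [IO3^-] = 3s.
So Ksp = s × (3s)^3 = 27s^4
s = (2.8 × 10^-11 / 27)^(1/4) = 1.0 x 10^-3 M

s = 1.0 × 10^-3 M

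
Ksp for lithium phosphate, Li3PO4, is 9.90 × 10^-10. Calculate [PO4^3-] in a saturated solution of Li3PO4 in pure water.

Li3PO4(s) <=> 3 Li^+ + PO4^3-
Ksp = [Li^+]^3[PO4^3-]
For each mole of Li3PO4 that dissolves: [Li^+] = 3s, [PO4^3-] = s.
Substituting: Ksp = (3s)^3s = 27s^4
s^4 = 9.90 × 10^-10 / 27, so s = 2.461 x 10^-3 M
[PO4^3-] = s = 2.46 × 10^-3 M

[PO4^3-] ≈ 2.46 × 10^-3 M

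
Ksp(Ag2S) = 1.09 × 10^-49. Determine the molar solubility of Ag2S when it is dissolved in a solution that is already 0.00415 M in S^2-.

s = 2.56 x 10^-24 M

Ag2S(s) ⇌ 2 Ag^+ + S^2-
Ksp = [Ag^+]^2[S^2-]
Let s = moles of Ag2S that dissolve per litre. [Ag^+] = 2s, [S^2-] = 0.00415 + s ≈ 0.00415 (Ksp is small, so little additional dissolves).
Ksp ≈ (2s)^2 × 0.00415
s = 2.56 × 10^-24 M
Check: s = 2.6 × 10^-24 ≪ 0.00415, so the approximation is valid.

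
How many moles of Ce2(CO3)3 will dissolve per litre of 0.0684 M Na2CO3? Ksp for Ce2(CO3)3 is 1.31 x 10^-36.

Ce2(CO3)3(s) ⇌ 2 Ce^3+(aq) + 3 CO3^2-(aq)
Ksp = [Ce^3+]^2[CO3^2-]^3
Let s = moles of Ce2(CO3)3 that dissolve per litre. [Ce^3+] = 2s, [CO3^2-] = 0.0684 + 3s ≈ 0.0684 (Ksp is small, so little additional dissolves).
Ksp ≈ (2s)^2 × (0.0684)^3
s = 3.20 x 10^-17 M
Check: 3s = 9.6 x 10^-17 ≪ 0.0684, so the approximation is valid.

s ≈ 3.20 × 10^-17 M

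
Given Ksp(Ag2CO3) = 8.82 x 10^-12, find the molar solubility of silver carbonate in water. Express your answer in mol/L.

Ag2CO3(s) ⇌ 2 Ag^+ + CO3^2-
Ksp = [Ag^+]^2[CO3^2-]
With molar solubility s: [Ag^+] = 2s, [CO3^2-] = s.
Substituting: Ksp = (2s)^2s = 4s^3
s = (8.82 x 10^-12 / 4)^(1/3) = 1.30 x 10^-4 M

1.30e-4 M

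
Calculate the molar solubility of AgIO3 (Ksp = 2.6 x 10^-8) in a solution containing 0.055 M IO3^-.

AgIO3(s) <=> Ag^+(aq) + IO3^-(aq)
Ksp = [Ag^+][IO3^-]
Let s be the molar solubility in this solution. [Ag^+] = s, [IO3^-] = 0.055 + s ≈ 0.055 (common-ion effect: IO3^- is already 0.055 M).
Ksp ≈ s × 0.055
s = 4.7 x 10^-7 M
Check: s = 4.7 × 10^-7 ≪ 0.055, so the approximation is valid.

s = 4.7e-7 M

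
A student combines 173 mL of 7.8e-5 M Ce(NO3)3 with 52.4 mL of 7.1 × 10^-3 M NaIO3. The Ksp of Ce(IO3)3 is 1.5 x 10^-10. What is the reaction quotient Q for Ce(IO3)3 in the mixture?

2.7 x 10^-13

Total volume = 173 + 52.4 = 225.4 mL.
[Ce^3+] = 7.8 x 10^-5 × (173/225.4) = 5.99 × 10^-5 M
[IO3^-] = 7.1 × 10^-3 × (52.4/225.4) = 1.65 × 10^-3 M
Ce(IO3)3(s) ⇌ Ce^3+(aq) + 3 IO3^-(aq), so Q = [Ce^3+][IO3^-]^3
Q = (5.99 × 10^-5)(1.65 × 10^-3)^3 = 2.7 × 10^-13
Q < Ksp, so no precipitate of Ce(IO3)3 forms.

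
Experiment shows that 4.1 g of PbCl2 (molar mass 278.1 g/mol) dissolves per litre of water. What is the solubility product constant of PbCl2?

Molar solubility s = (4.1 g/L) / (278.1 g/mol) = 1.47 x 10^-2 M.
PbCl2(s) ⇌ Pb^2+(aq) + 2 Cl^-(aq)
For each mole of PbCl2 that dissolves: [Pb^2+] = s, [Cl^-] = 2s.
Ksp = [Pb^2+][Cl^-]^2
Substituting: Ksp = s(2s)^2 = 4s^3
Ksp = 4 × (1.47 x 10^-2)^3 = 1.3 x 10^-5

1.3 × 10^-5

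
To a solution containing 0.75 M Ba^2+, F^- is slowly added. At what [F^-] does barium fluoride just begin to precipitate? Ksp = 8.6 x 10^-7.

[F^-] ≈ 1.1 × 10^-3 M

BaF2(s) ⇌ Ba^2+ + 2 F^-
Ksp = [Ba^2+][F^-]^2
Precipitation begins when Q = Ksp. With [Ba^2+] = 0.75 M:
8.6 x 10^-7 = (0.75) × [F^-]^2
[F^-] = (8.6 x 10^-7 / 7.5 × 10^-1)^(1/2) = 1.1 × 10^-3 M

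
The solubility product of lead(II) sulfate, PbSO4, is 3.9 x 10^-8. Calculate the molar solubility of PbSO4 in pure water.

s = 2.0 × 10^-4 M

PbSO4(s) ⇌ Pb^2+ + SO4^2-
Ksp = [Pb^2+][SO4^2-]
If s mol/L of PbSO4 dissolves, [Pb^2+] = s and [SO4^2-] = s.
Ksp = s × s = s^2
s = (3.9 x 10^-8)^(1/2) = 2.0 x 10^-4 M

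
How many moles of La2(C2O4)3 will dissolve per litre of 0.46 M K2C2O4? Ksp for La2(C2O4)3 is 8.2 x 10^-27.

La2(C2O4)3(s) <=> 2 La^3+ + 3 C2O4^2-
Ksp = [La^3+]^2[C2O4^2-]^3
Let s = moles of La2(C2O4)3 that dissolve per litre. [La^3+] = 2s, [C2O4^2-] = 0.46 + 3s ≈ 0.46 (Ksp is small, so little additional dissolves).
Ksp ≈ (2s)^2 × (0.46)^3
s = 1.5 × 10^-13 M
Check: 3s = 4.4 × 10^-13 ≪ 0.46, so the approximation is valid.

1.5 × 10^-13 M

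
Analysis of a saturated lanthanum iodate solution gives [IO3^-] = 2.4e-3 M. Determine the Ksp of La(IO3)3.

La(IO3)3(s) ⇌ La^3+(aq) + 3 IO3^-(aq)
Stoichiometry gives [La^3+] = (1/3)[IO3^-] = 8.00 × 10^-4 M.
Ksp = [La^3+][IO3^-]^3
Ksp = 8.00 x 10^-4 × (2.4 × 10^-3)^3 = 1.1 × 10^-11

Ksp ≈ 1.1 × 10^-11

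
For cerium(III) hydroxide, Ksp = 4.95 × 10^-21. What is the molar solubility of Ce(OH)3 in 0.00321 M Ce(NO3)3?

3.85 × 10^-7 M

Ce(OH)3(s) ⇌ Ce^3+ + 3 OH^-
Ksp = [Ce^3+][OH^-]^3
Let s be the molar solubility in this solution. [Ce^3+] = 0.00321 + s ≈ 0.00321, [OH^-] = 3s (common-ion effect: Ce^3+ is already 0.00321 M).
Ksp ≈ 0.00321 × (3s)^3
s = 3.85 × 10^-7 M
Check: s = 3.9 × 10^-7 ≪ 0.00321, so the approximation is valid.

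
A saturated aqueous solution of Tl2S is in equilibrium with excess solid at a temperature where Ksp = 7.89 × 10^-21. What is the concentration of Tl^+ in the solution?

[Tl^+] = 2.51 x 10^-7 M

Tl2S(s) ⇌ 2 Tl^+(aq) + S^2-(aq)
Ksp = [Tl^+]^2[S^2-]
With molar solubility s: [Tl^+] = 2s, [S^2-] = s.
So Ksp = (2s)^2 × s = 4s^3
Solving, s = (7.89 × 10^-21/4)^(1/3) = 1.254 × 10^-7 M
[Tl^+] = 2s = 2.51 × 10^-7 M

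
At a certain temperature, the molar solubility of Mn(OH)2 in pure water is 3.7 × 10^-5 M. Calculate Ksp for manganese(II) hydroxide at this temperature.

Mn(OH)2(s) <=> Mn^2+(aq) + 2 OH^-(aq)
With molar solubility s: [Mn^2+] = s, [OH^-] = 2s.
Ksp = [Mn^2+][OH^-]^2
So Ksp = s × (2s)^2 = 4s^3
Ksp = 4 × (3.7 × 10^-5)^3 = 2.0 × 10^-13

2.0 × 10^-13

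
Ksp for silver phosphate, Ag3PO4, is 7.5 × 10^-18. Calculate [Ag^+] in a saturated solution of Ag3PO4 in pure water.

Ag3PO4(s) ⇌ 3 Ag^+(aq) + PO4^3-(aq)
Ksp = [Ag^+]^3[PO4^3-]
If s mol/L of Ag3PO4 dissolves, [Ag^+] = 3s and [PO4^3-] = s.
Ksp = (3s)^3s = 27s^4
Solving, s = (7.5 × 10^-18/27)^(1/4) = 2.30 × 10^-5 M
[Ag^+] = 3s = 6.9 × 10^-5 M

[Ag^+] = 6.9 × 10^-5 M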